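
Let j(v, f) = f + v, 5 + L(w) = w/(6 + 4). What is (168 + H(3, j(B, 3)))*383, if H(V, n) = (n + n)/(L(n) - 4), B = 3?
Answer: 446578/7 ≈ 63797.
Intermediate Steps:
L(w) = -5 + w/10 (L(w) = -5 + w/(6 + 4) = -5 + w/10)
H(V, n) = 2*n/(-9 + n/10) (H(V, n) = (n + n)/((-5 + n/10) - 4) = (2*n)/(-9 + n/10) = 2*n/(-9 + n/10))
(168 + H(3, j(B, 3)))*383 = (168 + 20*(3 + 3)/(-90 + (3 + 3)))*383 = (168 + 20*6/(-90 + 6))*383 = (168 + 20*6/(-84))*383 = (168 + 20*6*(-1/84))*383 = (168 - 10/7)*383 = (1166/7)*383 = 446578/7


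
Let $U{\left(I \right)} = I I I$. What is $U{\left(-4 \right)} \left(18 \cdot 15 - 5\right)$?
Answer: $-16960$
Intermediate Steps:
$U{\left(I \right)} = I^{3}$ ($U{\left(I \right)} = I^{2} I = I^{3}$)
$U{\left(-4 \right)} \left(18 \cdot 15 - 5\right) = \left(-4\right)^{3} \left(18 \cdot 15 - 5\right) = - 64 \left(270 - 5\right) = \left(-64\right) 265 = -16960$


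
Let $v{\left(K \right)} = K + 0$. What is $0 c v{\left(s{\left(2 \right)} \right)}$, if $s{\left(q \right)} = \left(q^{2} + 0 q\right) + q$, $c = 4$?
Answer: $0$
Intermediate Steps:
$s{\left(q \right)} = q + q^{2}$ ($s{\left(q \right)} = \left(q^{2} + 0\right) + q = q^{2} + q = q + q^{2}$)
$v{\left(K \right)} = K$
$0 c v{\left(s{\left(2 \right)} \right)} = 0 \cdot 4 \cdot 2 \left(1 + 2\right) = 0 \cdot 2 \cdot 3 = 0 \cdot 6 = 0$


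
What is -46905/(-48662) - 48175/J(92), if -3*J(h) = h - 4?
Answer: 3518501595/2141128 ≈ 1643.3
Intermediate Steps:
J(h) = 4/3 - h/3 (J(h) = -(h - 4)/3 = -(-4 + h)/3 = 4/3 - h/3)
-46905/(-48662) - 48175/J(92) = -46905/(-48662) - 48175/(4/3 - 1/3*92) = -46905*(-1/48662) - 48175/(4/3 - 92/3) = 46905/48662 - 48175/(-88/3) = 46905/48662 - 48175*(-3/88) = 46905/48662 + 144525/88 = 3518501595/2141128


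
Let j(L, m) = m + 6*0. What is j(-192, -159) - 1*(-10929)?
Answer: 10770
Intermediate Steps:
j(L, m) = m (j(L, m) = m + 0 = m)
j(-192, -159) - 1*(-10929) = -159 - 1*(-10929) = -159 + 10929 = 10770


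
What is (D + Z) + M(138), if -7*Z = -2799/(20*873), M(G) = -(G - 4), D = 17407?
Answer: 234567651/13580 ≈ 17273.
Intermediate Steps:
M(G) = 4 - G (M(G) = -(-4 + G) = 4 - G)
Z = 311/13580 (Z = -(-2799)/(7*(20*873)) = -(-2799)/(7*17460) = -⅐*(-311/1940) = 311/13580 ≈ 0.022901)
(D + Z) + M(138) = (17407 + 311/13580) + (4 - 1*138) = 236387371/13580 + (4 - 138) = 236387371/13580 - 134 = 234567651/13580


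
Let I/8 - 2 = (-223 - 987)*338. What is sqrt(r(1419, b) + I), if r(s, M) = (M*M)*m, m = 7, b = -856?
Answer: 4*sqrt(116083) ≈ 1362.8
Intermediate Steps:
r(s, M) = 7*M**2 (r(s, M) = (M*M)*7 = M**2*7 = 7*M**2)
I = -3271824 (I = 16 + 8*((-223 - 987)*338) = 16 + 8*(-1210*338) = 16 + 8*(-408980) = 16 - 3271840 = -3271824)
sqrt(r(1419, b) + I) = sqrt(7*(-856)**2 - 3271824) = sqrt(7*732736 - 3271824) = sqrt(5129152 - 3271824) = sqrt(1857328) = 4*sqrt(116083)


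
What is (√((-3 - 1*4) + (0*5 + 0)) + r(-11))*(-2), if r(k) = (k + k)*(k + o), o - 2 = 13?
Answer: 176 - 2*I*√7 ≈ 176.0 - 5.2915*I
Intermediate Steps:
o = 15 (o = 2 + 13 = 15)
r(k) = 2*k*(15 + k) (r(k) = (k + k)*(k + 15) = (2*k)*(15 + k) = 2*k*(15 + k))
(√((-3 - 1*4) + (0*5 + 0)) + r(-11))*(-2) = (√((-3 - 1*4) + (0*5 + 0)) + 2*(-11)*(15 - 11))*(-2) = (√((-3 - 4) + (0 + 0)) + 2*(-11)*4)*(-2) = (√(-7 + 0) - 88)*(-2) = (√(-7) - 88)*(-2) = (I*√7 - 88)*(-2) = (-88 + I*√7)*(-2) = 176 - 2*I*√7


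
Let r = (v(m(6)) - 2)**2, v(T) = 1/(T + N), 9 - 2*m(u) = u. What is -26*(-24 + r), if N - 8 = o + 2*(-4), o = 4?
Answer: 65104/121 ≈ 538.05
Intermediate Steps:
N = 4 (N = 8 + (4 + 2*(-4)) = 8 + (4 - 8) = 8 - 4 = 4)
m(u) = 9/2 - u/2
v(T) = 1/(4 + T) (v(T) = 1/(T + 4) = 1/(4 + T))
r = 400/121 (r = (1/(4 + (9/2 - 1/2*6)) - 2)**2 = (1/(4 + (9/2 - 3)) - 2)**2 = (1/(4 + 3/2) - 2)**2 = (1/(11/2) - 2)**2 = (2/11 - 2)**2 = (-20/11)**2 = 400/121 ≈ 3.3058)
-26*(-24 + r) = -26*(-24 + 400/121) = -26*(-2504/121) = 65104/121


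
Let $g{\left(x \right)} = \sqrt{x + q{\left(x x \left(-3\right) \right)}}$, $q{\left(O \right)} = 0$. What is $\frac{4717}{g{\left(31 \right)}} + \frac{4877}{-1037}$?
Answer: $- \frac{4877}{1037} + \frac{4717 \sqrt{31}}{31} \approx 842.5$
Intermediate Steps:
$g{\left(x \right)} = \sqrt{x}$ ($g{\left(x \right)} = \sqrt{x + 0} = \sqrt{x}$)
$\frac{4717}{g{\left(31 \right)}} + \frac{4877}{-1037} = \frac{4717}{\sqrt{31}} + \frac{4877}{-1037} = 4717 \frac{\sqrt{31}}{31} + 4877 \left(- \frac{1}{1037}\right) = \frac{4717 \sqrt{31}}{31} - \frac{4877}{1037} = - \frac{4877}{1037} + \frac{4717 \sqrt{31}}{31}$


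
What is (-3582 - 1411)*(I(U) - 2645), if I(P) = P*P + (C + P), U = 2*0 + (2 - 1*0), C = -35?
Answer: 13351282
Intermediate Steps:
U = 2 (U = 0 + (2 + 0) = 0 + 2 = 2)
I(P) = -35 + P + P**2 (I(P) = P*P + (-35 + P) = P**2 + (-35 + P) = -35 + P + P**2)
(-3582 - 1411)*(I(U) - 2645) = (-3582 - 1411)*((-35 + 2 + 2**2) - 2645) = -4993*((-35 + 2 + 4) - 2645) = -4993*(-29 - 2645) = -4993*(-2674) = 13351282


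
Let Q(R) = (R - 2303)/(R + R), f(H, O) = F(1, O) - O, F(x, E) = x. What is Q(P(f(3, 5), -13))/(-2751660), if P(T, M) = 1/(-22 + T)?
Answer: -59879/5503320 ≈ -0.010881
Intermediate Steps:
f(H, O) = 1 - O
Q(R) = (-2303 + R)/(2*R) (Q(R) = (-2303 + R)/((2*R)) = (-2303 + R)*(1/(2*R)) = (-2303 + R)/(2*R))
Q(P(f(3, 5), -13))/(-2751660) = ((-2303 + 1/(-22 + (1 - 1*5)))/(2*(1/(-22 + (1 - 1*5)))))/(-2751660) = ((-2303 + 1/(-22 + (1 - 5)))/(2*(1/(-22 + (1 - 5)))))*(-1/2751660) = ((-2303 + 1/(-22 - 4))/(2*(1/(-22 - 4))))*(-1/2751660) = ((-2303 + 1/(-26))/(2*(1/(-26))))*(-1/2751660) = ((-2303 - 1/26)/(2*(-1/26)))*(-1/2751660) = ((½)*(-26)*(-59879/26))*(-1/2751660) = (59879/2)*(-1/2751660) = -59879/5503320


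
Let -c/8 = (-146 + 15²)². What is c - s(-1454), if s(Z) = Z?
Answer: -48474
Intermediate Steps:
c = -49928 (c = -8*(-146 + 15²)² = -8*(-146 + 225)² = -8*79² = -8*6241 = -49928)
c - s(-1454) = -49928 - 1*(-1454) = -49928 + 1454 = -48474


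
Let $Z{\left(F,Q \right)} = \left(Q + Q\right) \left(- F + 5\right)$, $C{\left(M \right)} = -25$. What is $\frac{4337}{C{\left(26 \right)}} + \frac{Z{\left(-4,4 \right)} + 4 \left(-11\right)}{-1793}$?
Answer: $- \frac{7776941}{44825} \approx -173.5$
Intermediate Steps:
$Z{\left(F,Q \right)} = 2 Q \left(5 - F\right)$
$\frac{4337}{C{\left(26 \right)}} + \frac{Z{\left(-4,4 \right)} + 4 \left(-11\right)}{-1793} = \frac{4337}{-25} + \frac{2 \cdot 4 \left(5 - -4\right) + 4 \left(-11\right)}{-1793} = 4337 \left(- \frac{1}{25}\right) + \left(2 \cdot 4 \left(5 + 4\right) - 44\right) \left(- \frac{1}{1793}\right) = - \frac{4337}{25} + \left(2 \cdot 4 \cdot 9 - 44\right) \left(- \frac{1}{1793}\right) = - \frac{4337}{25} + \left(72 - 44\right) \left(- \frac{1}{1793}\right) = - \frac{4337}{25} + 28 \left(- \frac{1}{1793}\right) = - \frac{4337}{25} - \frac{28}{1793} = - \frac{7776941}{44825}$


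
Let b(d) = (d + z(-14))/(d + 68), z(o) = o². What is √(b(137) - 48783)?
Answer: I*√2050037310/205 ≈ 220.86*I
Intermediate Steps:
b(d) = (196 + d)/(68 + d) (b(d) = (d + (-14)²)/(d + 68) = (d + 196)/(68 + d) = (196 + d)/(68 + d))
√(b(137) - 48783) = √((196 + 137)/(68 + 137) - 48783) = √(333/205 - 48783) = √(-10000182/205) = I*√2050037310/205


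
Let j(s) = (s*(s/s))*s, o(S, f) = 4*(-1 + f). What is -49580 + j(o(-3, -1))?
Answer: -49516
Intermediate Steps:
o(S, f) = -4 + 4*f
j(s) = s² (j(s) = (s*1)*s = s*s = s²)
-49580 + j(o(-3, -1)) = -49580 + (-4 + 4*(-1))² = -49580 + (-4 - 4)² = -49580 + (-8)² = -49580 + 64 = -49516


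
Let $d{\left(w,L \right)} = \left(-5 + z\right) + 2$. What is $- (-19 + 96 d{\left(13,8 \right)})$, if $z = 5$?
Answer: $-173$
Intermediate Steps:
$d{\left(w,L \right)} = 2$ ($d{\left(w,L \right)} = \left(-5 + 5\right) + 2 = 0 + 2 = 2$)
$- (-19 + 96 d{\left(13,8 \right)}) = - (-19 + 96 \cdot 2) = - (-19 + 192) = \left(-1\right) 173 = -173$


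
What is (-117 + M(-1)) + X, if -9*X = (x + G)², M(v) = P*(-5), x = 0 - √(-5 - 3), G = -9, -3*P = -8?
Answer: -1246/9 - 4*I*√2 ≈ -138.44 - 5.6569*I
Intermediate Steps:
P = 8/3 (P = -⅓*(-8) = 8/3 ≈ 2.6667)
x = -2*I*√2 (x = 0 - √(-8) = 0 - 2*I*√2 = -2*I*√2 ≈ -2.8284*I)
M(v) = -40/3 (M(v) = (8/3)*(-5) = -40/3)
X = -(-9 - 2*I*√2)²/9 (X = -(-2*I*√2 - 9)²/9 = -(-9 - 2*I*√2)²/9 ≈ -8.1111 - 5.6569*I)
(-117 + M(-1)) + X = (-117 - 40/3) + (-73/9 - 4*I*√2) = -391/3 + (-73/9 - 4*I*√2) = -1246/9 - 4*I*√2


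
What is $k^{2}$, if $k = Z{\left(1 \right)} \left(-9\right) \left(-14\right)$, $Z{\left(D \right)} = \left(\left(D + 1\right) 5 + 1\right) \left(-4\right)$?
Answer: $30735936$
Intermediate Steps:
$Z{\left(D \right)} = -24 - 20 D$ ($Z{\left(D \right)} = \left(\left(1 + D\right) 5 + 1\right) \left(-4\right) = \left(\left(5 + 5 D\right) + 1\right) \left(-4\right) = \left(6 + 5 D\right) \left(-4\right) = -24 - 20 D$)
$k = -5544$ ($k = \left(-24 - 20\right) \left(-9\right) \left(-14\right) = \left(-44\right) \left(-9\right) \left(-14\right) = 396 \left(-14\right) = -5544$)
$k^{2} = \left(-5544\right)^{2} = 30735936$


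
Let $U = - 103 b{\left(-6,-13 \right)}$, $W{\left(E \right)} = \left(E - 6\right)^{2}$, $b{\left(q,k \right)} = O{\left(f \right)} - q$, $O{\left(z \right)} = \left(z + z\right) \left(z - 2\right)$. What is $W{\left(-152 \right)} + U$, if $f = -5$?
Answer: $17136$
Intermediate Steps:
$O{\left(z \right)} = 2 z \left(-2 + z\right)$
$b{\left(q,k \right)} = 70 - q$ ($b{\left(q,k \right)} = 2 \left(-5\right) \left(-2 - 5\right) - q = 2 \left(-5\right) \left(-7\right) - q = 70 - q$)
$W{\left(E \right)} = \left(-6 + E\right)^{2}$ ($W{\left(E \right)} = \left(E - 6\right)^{2} = \left(-6 + E\right)^{2}$)
$U = -7828$ ($U = - 103 \left(70 - -6\right) = - 103 \left(70 + 6\right) = \left(-103\right) 76 = -7828$)
$W{\left(-152 \right)} + U = \left(-6 - 152\right)^{2} - 7828 = \left(-158\right)^{2} - 7828 = 24964 - 7828 = 17136$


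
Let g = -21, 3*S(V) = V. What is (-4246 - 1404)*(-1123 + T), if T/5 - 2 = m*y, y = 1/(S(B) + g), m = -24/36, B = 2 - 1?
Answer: 194913700/31 ≈ 6.2875e+6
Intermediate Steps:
B = 1
S(V) = V/3
m = -⅔ (m = -24*1/36 = -⅔ ≈ -0.66667)
y = -3/62 (y = 1/((⅓)*1 - 21) = 1/(⅓ - 21) = 1/(-62/3) = -3/62 ≈ -0.048387)
T = 315/31 (T = 10 + 5*(-⅔*(-3/62)) = 10 + 5*(1/31) = 10 + 5/31 = 315/31 ≈ 10.161)
(-4246 - 1404)*(-1123 + T) = (-4246 - 1404)*(-1123 + 315/31) = -5650*(-34498/31) = 194913700/31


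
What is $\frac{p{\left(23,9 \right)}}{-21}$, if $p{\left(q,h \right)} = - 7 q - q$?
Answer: $\frac{184}{21} \approx 8.7619$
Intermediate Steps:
$p{\left(q,h \right)} = - 8 q$
$\frac{p{\left(23,9 \right)}}{-21} = \frac{\left(-8\right) 23}{-21} = \left(-184\right) \left(- \frac{1}{21}\right) = \frac{184}{21}$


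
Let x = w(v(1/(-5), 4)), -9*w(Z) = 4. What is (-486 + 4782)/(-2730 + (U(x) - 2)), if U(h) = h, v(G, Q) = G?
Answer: -4833/3074 ≈ -1.5722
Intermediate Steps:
w(Z) = -4/9 (w(Z) = -1/9*4 = -4/9)
x = -4/9 ≈ -0.44444
(-486 + 4782)/(-2730 + (U(x) - 2)) = (-486 + 4782)/(-2730 + (-4/9 - 2)) = 4296/(-2730 - 22/9) = 4296/(-24592/9) = 4296*(-9/24592) = -4833/3074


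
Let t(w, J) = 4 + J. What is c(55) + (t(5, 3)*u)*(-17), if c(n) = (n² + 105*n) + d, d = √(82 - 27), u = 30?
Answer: 5230 + √55 ≈ 5237.4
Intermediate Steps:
d = √55 ≈ 7.4162
c(n) = √55 + n² + 105*n (c(n) = (n² + 105*n) + √55 = √55 + n² + 105*n)
c(55) + (t(5, 3)*u)*(-17) = (√55 + 55² + 105*55) + ((4 + 3)*30)*(-17) = (√55 + 3025 + 5775) + (7*30)*(-17) = (8800 + √55) + 210*(-17) = (8800 + √55) - 3570 = 5230 + √55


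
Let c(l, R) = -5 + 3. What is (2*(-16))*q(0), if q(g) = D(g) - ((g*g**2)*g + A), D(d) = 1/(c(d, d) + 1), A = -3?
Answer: -64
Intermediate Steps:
c(l, R) = -2
D(d) = -1 (D(d) = 1/(-2 + 1) = 1/(-1) = -1)
q(g) = 2 - g**4 (q(g) = -1 - ((g*g**2)*g - 3) = -1 - (g**3*g - 3) = -1 - (g**4 - 3) = -1 - (-3 + g**4) = -1 + (3 - g**4) = 2 - g**4)
(2*(-16))*q(0) = (2*(-16))*(2 - 1*0**4) = -32*(2 - 1*0) = -32*(2 + 0) = -32*2 = -64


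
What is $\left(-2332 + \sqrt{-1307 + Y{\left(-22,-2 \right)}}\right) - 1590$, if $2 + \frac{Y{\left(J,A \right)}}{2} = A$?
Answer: $-3922 + i \sqrt{1315} \approx -3922.0 + 36.263 i$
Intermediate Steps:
$Y{\left(J,A \right)} = -4 + 2 A$
$\left(-2332 + \sqrt{-1307 + Y{\left(-22,-2 \right)}}\right) - 1590 = \left(-2332 + \sqrt{-1307 + \left(-4 + 2 \left(-2\right)\right)}\right) - 1590 = \left(-2332 + \sqrt{-1307 - 8}\right) - 1590 = \left(-2332 + \sqrt{-1315}\right) - 1590 = \left(-2332 + i \sqrt{1315}\right) - 1590 = -3922 + i \sqrt{1315}$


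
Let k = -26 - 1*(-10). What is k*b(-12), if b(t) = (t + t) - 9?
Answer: 528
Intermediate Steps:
k = -16 (k = -26 + 10 = -16)
b(t) = -9 + 2*t (b(t) = 2*t - 9 = -9 + 2*t)
k*b(-12) = -16*(-9 + 2*(-12)) = -16*(-9 - 24) = -16*(-33) = 528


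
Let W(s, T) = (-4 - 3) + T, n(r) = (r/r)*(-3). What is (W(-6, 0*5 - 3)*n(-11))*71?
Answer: 2130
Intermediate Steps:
n(r) = -3 (n(r) = 1*(-3) = -3)
W(s, T) = -7 + T
(W(-6, 0*5 - 3)*n(-11))*71 = ((-7 + (0*5 - 3))*(-3))*71 = ((-7 + (0 - 3))*(-3))*71 = ((-7 - 3)*(-3))*71 = -10*(-3)*71 = 30*71 = 2130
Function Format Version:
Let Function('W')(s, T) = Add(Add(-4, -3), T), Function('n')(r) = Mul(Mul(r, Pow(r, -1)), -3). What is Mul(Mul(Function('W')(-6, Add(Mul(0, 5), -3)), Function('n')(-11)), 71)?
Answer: 2130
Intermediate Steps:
Function('n')(r) = -3 (Function('n')(r) = Mul(1, -3) = -3)
Function('W')(s, T) = Add(-7, T)
Mul(Mul(Function('W')(-6, Add(Mul(0, 5), -3)), Function('n')(-11)), 71) = Mul(Mul(Add(-7, Add(Mul(0, 5), -3)), -3), 71) = Mul(Mul(Add(-7, Add(0, -3)), -3), 71) = Mul(Mul(Add(-7, -3), -3), 71) = Mul(Mul(-10, -3), 71) = Mul(30, 71) = 2130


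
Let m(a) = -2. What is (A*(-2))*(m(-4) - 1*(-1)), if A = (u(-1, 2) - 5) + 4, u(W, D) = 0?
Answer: -2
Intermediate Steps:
A = -1 (A = (0 - 5) + 4 = -5 + 4 = -1)
(A*(-2))*(m(-4) - 1*(-1)) = (-1*(-2))*(-2 - 1*(-1)) = 2*(-2 + 1) = 2*(-1) = -2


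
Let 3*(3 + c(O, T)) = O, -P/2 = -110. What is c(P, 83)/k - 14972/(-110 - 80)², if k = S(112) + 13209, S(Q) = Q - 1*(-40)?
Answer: -7796126/19039425 ≈ -0.40947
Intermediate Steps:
S(Q) = 40 + Q (S(Q) = Q + 40 = 40 + Q)
P = 220 (P = -2*(-110) = 220)
c(O, T) = -3 + O/3
k = 13361 (k = (40 + 112) + 13209 = 152 + 13209 = 13361)
c(P, 83)/k - 14972/(-110 - 80)² = (-3 + (⅓)*220)/13361 - 14972/(-110 - 80)² = (-3 + 220/3)*(1/13361) - 14972/((-190)²) = (211/3)*(1/13361) - 14972/36100 = 211/40083 - 14972*1/36100 = 211/40083 - 197/475 = -7796126/19039425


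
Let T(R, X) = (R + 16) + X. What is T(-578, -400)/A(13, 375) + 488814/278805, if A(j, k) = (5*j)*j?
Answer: 742756/1208155 ≈ 0.61479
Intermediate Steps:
T(R, X) = 16 + R + X (T(R, X) = (16 + R) + X = 16 + R + X)
A(j, k) = 5*j**2
T(-578, -400)/A(13, 375) + 488814/278805 = (16 - 578 - 400)/((5*13**2)) + 488814/278805 = -962/(5*169) + 488814*(1/278805) = -962/845 + 162938/92935 = -962*1/845 + 162938/92935 = -74/65 + 162938/92935 = 742756/1208155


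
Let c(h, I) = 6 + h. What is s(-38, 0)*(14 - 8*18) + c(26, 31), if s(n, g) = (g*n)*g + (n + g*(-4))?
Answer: 4972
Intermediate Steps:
s(n, g) = n - 4*g + n*g**2 (s(n, g) = n*g**2 + (n - 4*g) = n - 4*g + n*g**2)
s(-38, 0)*(14 - 8*18) + c(26, 31) = (-38 - 4*0 - 38*0**2)*(14 - 8*18) + (6 + 26) = (-38 + 0 - 38*0)*(14 - 144) + 32 = (-38 + 0 + 0)*(-130) + 32 = -38*(-130) + 32 = 4940 + 32 = 4972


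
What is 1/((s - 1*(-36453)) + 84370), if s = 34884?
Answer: 1/155707 ≈ 6.4223e-6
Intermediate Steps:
1/((s - 1*(-36453)) + 84370) = 1/((34884 - 1*(-36453)) + 84370) = 1/((34884 + 36453) + 84370) = 1/(71337 + 84370) = 1/155707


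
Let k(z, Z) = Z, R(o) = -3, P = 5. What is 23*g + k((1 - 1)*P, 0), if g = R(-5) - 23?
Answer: -598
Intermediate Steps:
g = -26 (g = -3 - 23 = -26)
23*g + k((1 - 1)*P, 0) = 23*(-26) + 0 = -598 + 0 = -598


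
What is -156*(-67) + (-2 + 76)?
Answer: 10526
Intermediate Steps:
-156*(-67) + (-2 + 76) = 10452 + 74 = 10526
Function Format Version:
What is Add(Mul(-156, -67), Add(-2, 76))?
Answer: 10526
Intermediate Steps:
Add(Mul(-156, -67), Add(-2, 76)) = Add(10452, 74) = 10526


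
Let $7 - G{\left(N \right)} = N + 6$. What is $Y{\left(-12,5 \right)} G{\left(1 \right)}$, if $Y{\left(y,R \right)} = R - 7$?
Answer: $0$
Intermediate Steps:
$Y{\left(y,R \right)} = -7 + R$
$G{\left(N \right)} = 1 - N$ ($G{\left(N \right)} = 7 - \left(N + 6\right) = 7 - \left(6 + N\right) = 1 - N$)
$Y{\left(-12,5 \right)} G{\left(1 \right)} = \left(-7 + 5\right) \left(1 - 1\right) = - 2 \left(1 - 1\right) = \left(-2\right) 0 = 0$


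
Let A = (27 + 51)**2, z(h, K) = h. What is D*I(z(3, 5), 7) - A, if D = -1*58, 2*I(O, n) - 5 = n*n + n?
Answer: -7853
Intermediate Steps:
I(O, n) = 5/2 + n/2 + n**2/2 (I(O, n) = 5/2 + (n*n + n)/2 = 5/2 + (n**2 + n)/2 = 5/2 + (n + n**2)/2 = 5/2 + (n/2 + n**2/2) = 5/2 + n/2 + n**2/2)
D = -58
A = 6084 (A = 78**2 = 6084)
D*I(z(3, 5), 7) - A = -58*(5/2 + (1/2)*7 + (1/2)*7**2) - 1*6084 = -58*(5/2 + 7/2 + (1/2)*49) - 6084 = -58*(5/2 + 7/2 + 49/2) - 6084 = -58*61/2 - 6084 = -1769 - 6084 = -7853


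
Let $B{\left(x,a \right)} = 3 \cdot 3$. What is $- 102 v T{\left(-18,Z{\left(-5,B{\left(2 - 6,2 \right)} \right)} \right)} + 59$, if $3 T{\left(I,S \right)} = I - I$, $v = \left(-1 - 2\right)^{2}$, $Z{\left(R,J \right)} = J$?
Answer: $59$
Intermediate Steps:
$B{\left(x,a \right)} = 9$
$v = 9$ ($v = \left(-3\right)^{2} = 9$)
$T{\left(I,S \right)} = 0$ ($T{\left(I,S \right)} = \frac{I - I}{3} = \frac{1}{3} \cdot 0 = 0$)
$- 102 v T{\left(-18,Z{\left(-5,B{\left(2 - 6,2 \right)} \right)} \right)} + 59 = \left(-102\right) 9 \cdot 0 + 59 = \left(-918\right) 0 + 59 = 0 + 59 = 59$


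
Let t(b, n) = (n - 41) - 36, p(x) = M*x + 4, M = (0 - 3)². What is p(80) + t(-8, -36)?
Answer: 611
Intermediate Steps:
M = 9 (M = (-3)² = 9)
p(x) = 4 + 9*x (p(x) = 9*x + 4 = 4 + 9*x)
t(b, n) = -77 + n (t(b, n) = (-41 + n) - 36 = -77 + n)
p(80) + t(-8, -36) = (4 + 9*80) + (-77 - 36) = (4 + 720) - 113 = 724 - 113 = 611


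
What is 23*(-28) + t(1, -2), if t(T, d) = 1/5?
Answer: -3219/5 ≈ -643.80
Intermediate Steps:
t(T, d) = ⅕
23*(-28) + t(1, -2) = 23*(-28) + ⅕ = -644 + ⅕ = -3219/5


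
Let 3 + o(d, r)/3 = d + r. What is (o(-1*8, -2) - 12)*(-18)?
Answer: 918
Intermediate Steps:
o(d, r) = -9 + 3*d + 3*r (o(d, r) = -9 + 3*(d + r) = -9 + (3*d + 3*r) = -9 + 3*d + 3*r)
(o(-1*8, -2) - 12)*(-18) = ((-9 + 3*(-1*8) + 3*(-2)) - 12)*(-18) = ((-9 + 3*(-8) - 6) - 12)*(-18) = ((-9 - 24 - 6) - 12)*(-18) = (-39 - 12)*(-18) = -51*(-18) = 918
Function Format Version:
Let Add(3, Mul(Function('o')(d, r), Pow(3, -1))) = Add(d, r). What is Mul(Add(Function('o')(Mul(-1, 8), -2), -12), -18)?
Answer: 918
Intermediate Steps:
Function('o')(d, r) = Add(-9, Mul(3, d), Mul(3, r)) (Function('o')(d, r) = Add(-9, Mul(3, Add(d, r))) = Add(-9, Add(Mul(3, d), Mul(3, r))) = Add(-9, Mul(3, d), Mul(3, r)))
Mul(Add(Function('o')(Mul(-1, 8), -2), -12), -18) = Mul(Add(Add(-9, Mul(3, Mul(-1, 8)), Mul(3, -2)), -12), -18) = Mul(Add(Add(-9, Mul(3, -8), -6), -12), -18) = Mul(Add(Add(-9, -24, -6), -12), -18) = Mul(Add(-39, -12), -18) = Mul(-51, -18) = 918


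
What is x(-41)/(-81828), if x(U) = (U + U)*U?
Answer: -1681/40914 ≈ -0.041086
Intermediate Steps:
x(U) = 2*U² (x(U) = (2*U)*U = 2*U²)
x(-41)/(-81828) = (2*(-41)²)/(-81828) = (2*1681)*(-1/81828) = 3362*(-1/81828) = -1681/40914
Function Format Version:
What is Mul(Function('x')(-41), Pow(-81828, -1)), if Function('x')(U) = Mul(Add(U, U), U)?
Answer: Rational(-1681, 40914) ≈ -0.041086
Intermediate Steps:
Function('x')(U) = Mul(2, Pow(U, 2)) (Function('x')(U) = Mul(Mul(2, U), U) = Mul(2, Pow(U, 2)))
Mul(Function('x')(-41), Pow(-81828, -1)) = Mul(Mul(2, Pow(-41, 2)), Pow(-81828, -1)) = Mul(Mul(2, 1681), Rational(-1, 81828)) = Mul(3362, Rational(-1, 81828)) = Rational(-1681, 40914)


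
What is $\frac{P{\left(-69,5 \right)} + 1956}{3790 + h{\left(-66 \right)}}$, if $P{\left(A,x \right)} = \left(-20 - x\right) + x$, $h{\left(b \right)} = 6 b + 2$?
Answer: $\frac{484}{849} \approx 0.57008$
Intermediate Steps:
$h{\left(b \right)} = 2 + 6 b$
$P{\left(A,x \right)} = -20$
$\frac{P{\left(-69,5 \right)} + 1956}{3790 + h{\left(-66 \right)}} = \frac{-20 + 1956}{3790 + \left(2 + 6 \left(-66\right)\right)} = \frac{1936}{3790 + \left(2 - 396\right)} = \frac{1936}{3790 - 394} = \frac{1936}{3396} = 1936 \cdot \frac{1}{3396} = \frac{484}{849}$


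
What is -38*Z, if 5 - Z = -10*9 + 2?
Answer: -3534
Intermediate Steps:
Z = 93 (Z = 5 - (-10*9 + 2) = 5 - (-90 + 2) = 5 - 1*(-88) = 5 + 88 = 93)
-38*Z = -38*93 = -3534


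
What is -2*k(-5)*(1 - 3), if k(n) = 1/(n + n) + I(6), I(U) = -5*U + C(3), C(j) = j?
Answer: -542/5 ≈ -108.40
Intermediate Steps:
I(U) = 3 - 5*U (I(U) = -5*U + 3 = 3 - 5*U)
k(n) = -27 + 1/(2*n) (k(n) = 1/(n + n) + (3 - 5*6) = 1/(2*n) + (3 - 30) = 1/(2*n) - 27 = -27 + 1/(2*n))
-2*k(-5)*(1 - 3) = -2*(-27 + (½)/(-5))*(1 - 3) = -2*(-27 + (½)*(-⅕))*(-2) = -2*(-27 - ⅒)*(-2) = -(-271)*(-2)/5 = -2*271/5 = -542/5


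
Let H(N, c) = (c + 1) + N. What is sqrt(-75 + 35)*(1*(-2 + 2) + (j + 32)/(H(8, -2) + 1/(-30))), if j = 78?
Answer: 600*I*sqrt(10)/19 ≈ 99.861*I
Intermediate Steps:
H(N, c) = 1 + N + c (H(N, c) = (1 + c) + N = 1 + N + c)
sqrt(-75 + 35)*(1*(-2 + 2) + (j + 32)/(H(8, -2) + 1/(-30))) = sqrt(-75 + 35)*(1*(-2 + 2) + (78 + 32)/((1 + 8 - 2) + 1/(-30))) = sqrt(-40)*(1*0 + 110/(7 - 1/30)) = (2*I*sqrt(10))*(0 + 110/(209/30)) = (2*I*sqrt(10))*(0 + 110*(30/209)) = (2*I*sqrt(10))*(0 + 300/19) = (2*I*sqrt(10))*(300/19) = 600*I*sqrt(10)/19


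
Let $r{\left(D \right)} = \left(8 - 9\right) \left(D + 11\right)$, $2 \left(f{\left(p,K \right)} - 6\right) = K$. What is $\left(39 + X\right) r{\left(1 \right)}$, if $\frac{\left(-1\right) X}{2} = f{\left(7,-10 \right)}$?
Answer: $-444$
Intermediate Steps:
$f{\left(p,K \right)} = 6 + \frac{K}{2}$
$r{\left(D \right)} = -11 - D$ ($r{\left(D \right)} = - (11 + D) = -11 - D$)
$X = -2$ ($X = - 2 \left(6 + \frac{1}{2} \left(-10\right)\right) = - 2 \left(6 - 5\right) = \left(-2\right) 1 = -2$)
$\left(39 + X\right) r{\left(1 \right)} = \left(39 - 2\right) \left(-11 - 1\right) = 37 \left(-11 - 1\right) = 37 \left(-12\right) = -444$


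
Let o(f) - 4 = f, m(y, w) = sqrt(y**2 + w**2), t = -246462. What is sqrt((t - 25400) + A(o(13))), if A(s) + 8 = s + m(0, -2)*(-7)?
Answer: I*sqrt(271867) ≈ 521.41*I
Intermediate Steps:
m(y, w) = sqrt(w**2 + y**2)
o(f) = 4 + f
A(s) = -22 + s (A(s) = -8 + (s + sqrt((-2)**2 + 0**2)*(-7)) = -8 + (s + sqrt(4 + 0)*(-7)) = -8 + (s + sqrt(4)*(-7)) = -8 + (s + 2*(-7)) = -8 + (s - 14) = -8 + (-14 + s) = -22 + s)
sqrt((t - 25400) + A(o(13))) = sqrt((-246462 - 25400) + (-22 + (4 + 13))) = sqrt(-271862 + (-22 + 17)) = sqrt(-271862 - 5) = sqrt(-271867) = I*sqrt(271867)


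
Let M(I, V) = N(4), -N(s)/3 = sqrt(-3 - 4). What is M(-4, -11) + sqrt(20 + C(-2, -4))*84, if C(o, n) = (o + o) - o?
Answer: 252*sqrt(2) - 3*I*sqrt(7) ≈ 356.38 - 7.9373*I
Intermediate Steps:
N(s) = -3*I*sqrt(7) (N(s) = -3*sqrt(-3 - 4) = -3*I*sqrt(7))
M(I, V) = -3*I*sqrt(7)
C(o, n) = o (C(o, n) = 2*o - o = o)
M(-4, -11) + sqrt(20 + C(-2, -4))*84 = -3*I*sqrt(7) + sqrt(20 - 2)*84 = -3*I*sqrt(7) + sqrt(18)*84 = -3*I*sqrt(7) + (3*sqrt(2))*84 = -3*I*sqrt(7) + 252*sqrt(2) = 252*sqrt(2) - 3*I*sqrt(7)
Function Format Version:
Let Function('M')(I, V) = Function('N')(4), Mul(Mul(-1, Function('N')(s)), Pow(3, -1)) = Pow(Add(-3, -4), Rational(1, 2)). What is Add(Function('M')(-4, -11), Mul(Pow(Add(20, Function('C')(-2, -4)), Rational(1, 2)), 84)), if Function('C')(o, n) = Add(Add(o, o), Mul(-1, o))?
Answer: Add(Mul(252, Pow(2, Rational(1, 2))), Mul(-3, I, Pow(7, Rational(1, 2)))) ≈ Add(356.38, Mul(-7.9373, I))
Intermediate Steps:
Function('N')(s) = Mul(-3, I, Pow(7, Rational(1, 2))) (Function('N')(s) = Mul(-3, Pow(Add(-3, -4), Rational(1, 2))) = Mul(-3, Pow(-7, Rational(1, 2))) = Mul(-3, Mul(I, Pow(7, Rational(1, 2)))) = Mul(-3, I, Pow(7, Rational(1, 2))))
Function('M')(I, V) = Mul(-3, I, Pow(7, Rational(1, 2)))
Function('C')(o, n) = o (Function('C')(o, n) = Add(Mul(2, o), Mul(-1, o)) = o)
Add(Function('M')(-4, -11), Mul(Pow(Add(20, Function('C')(-2, -4)), Rational(1, 2)), 84)) = Add(Mul(-3, I, Pow(7, Rational(1, 2))), Mul(Pow(Add(20, -2), Rational(1, 2)), 84)) = Add(Mul(-3, I, Pow(7, Rational(1, 2))), Mul(Pow(18, Rational(1, 2)), 84)) = Add(Mul(-3, I, Pow(7, Rational(1, 2))), Mul(Mul(3, Pow(2, Rational(1, 2))), 84)) = Add(Mul(-3, I, Pow(7, Rational(1, 2))), Mul(252, Pow(2, Rational(1, 2)))) = Add(Mul(252, Pow(2, Rational(1, 2))), Mul(-3, I, Pow(7, Rational(1, 2))))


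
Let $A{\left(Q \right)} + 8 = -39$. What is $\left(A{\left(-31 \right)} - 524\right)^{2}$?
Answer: $326041$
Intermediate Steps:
$A{\left(Q \right)} = -47$ ($A{\left(Q \right)} = -8 - 39 = -47$)
$\left(A{\left(-31 \right)} - 524\right)^{2} = \left(-47 - 524\right)^{2} = \left(-571\right)^{2} = 326041$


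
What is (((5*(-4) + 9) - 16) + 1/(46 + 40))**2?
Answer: 5387041/7396 ≈ 728.37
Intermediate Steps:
(((5*(-4) + 9) - 16) + 1/(46 + 40))**2 = (((-20 + 9) - 16) + 1/86)**2 = ((-11 - 16) + 1/86)**2 = (-27 + 1/86)**2 = (-2321/86)**2 = 5387041/7396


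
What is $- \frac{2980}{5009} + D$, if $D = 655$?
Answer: $\frac{3277915}{5009} \approx 654.41$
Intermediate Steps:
$- \frac{2980}{5009} + D = - \frac{2980}{5009} + 655 = \frac{3277915}{5009}$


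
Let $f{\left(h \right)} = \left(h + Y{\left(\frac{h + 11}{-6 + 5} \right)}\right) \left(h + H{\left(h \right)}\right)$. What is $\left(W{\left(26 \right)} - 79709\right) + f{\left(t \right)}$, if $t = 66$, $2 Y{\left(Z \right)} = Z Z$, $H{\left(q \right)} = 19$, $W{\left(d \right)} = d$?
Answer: $\frac{355819}{2} \approx 1.7791 \cdot 10^{5}$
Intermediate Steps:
$Y{\left(Z \right)} = \frac{Z^{2}}{2}$ ($Y{\left(Z \right)} = \frac{Z Z}{2} = \frac{Z^{2}}{2}$)
$f{\left(h \right)} = \left(19 + h\right) \left(h + \frac{\left(-11 - h\right)^{2}}{2}\right)$ ($f{\left(h \right)} = \left(h + \frac{\left(\frac{h + 11}{-6 + 5}\right)^{2}}{2}\right) \left(h + 19\right) = \left(h + \frac{\left(\frac{11 + h}{-1}\right)^{2}}{2}\right) \left(19 + h\right) = \left(h + \frac{\left(\left(11 + h\right) \left(-1\right)\right)^{2}}{2}\right) \left(19 + h\right) = \left(h + \frac{\left(-11 - h\right)^{2}}{2}\right) \left(19 + h\right) = \left(19 + h\right) \left(h + \frac{\left(-11 - h\right)^{2}}{2}\right)$)
$\left(W{\left(26 \right)} - 79709\right) + f{\left(t \right)} = \left(26 - 79709\right) + \left(\frac{2299}{2} + \frac{66^{3}}{2} + \frac{43 \cdot 66^{2}}{2} + \frac{577}{2} \cdot 66\right) = -79683 + \left(\frac{2299}{2} + \frac{1}{2} \cdot 287496 + \frac{43}{2} \cdot 4356 + 19041\right) = -79683 + \left(\frac{2299}{2} + 143748 + 93654 + 19041\right) = -79683 + \frac{515185}{2} = \frac{355819}{2}$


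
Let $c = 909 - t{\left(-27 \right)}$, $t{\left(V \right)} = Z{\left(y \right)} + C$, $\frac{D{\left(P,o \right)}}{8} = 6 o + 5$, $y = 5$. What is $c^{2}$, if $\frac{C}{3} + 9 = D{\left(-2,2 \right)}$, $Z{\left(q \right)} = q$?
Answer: $273529$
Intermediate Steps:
$D{\left(P,o \right)} = 40 + 48 o$ ($D{\left(P,o \right)} = 8 \left(6 o + 5\right) = 8 \left(5 + 6 o\right) = 40 + 48 o$)
$C = 381$ ($C = -27 + 3 \left(40 + 48 \cdot 2\right) = -27 + 3 \left(40 + 96\right) = -27 + 3 \cdot 136 = -27 + 408 = 381$)
$t{\left(V \right)} = 386$ ($t{\left(V \right)} = 5 + 381 = 386$)
$c = 523$ ($c = 909 - 386 = 523$)
$c^{2} = 523^{2} = 273529$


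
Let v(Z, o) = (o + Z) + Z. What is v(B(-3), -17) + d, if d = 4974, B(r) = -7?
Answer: 4943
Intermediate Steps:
v(Z, o) = o + 2*Z (v(Z, o) = (Z + o) + Z = o + 2*Z)
v(B(-3), -17) + d = (-17 + 2*(-7)) + 4974 = (-17 - 14) + 4974 = -31 + 4974 = 4943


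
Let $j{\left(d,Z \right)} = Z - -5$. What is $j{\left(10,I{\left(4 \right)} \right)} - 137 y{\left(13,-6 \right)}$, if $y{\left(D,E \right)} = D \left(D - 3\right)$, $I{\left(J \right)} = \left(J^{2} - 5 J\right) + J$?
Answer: $-17805$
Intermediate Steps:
$I{\left(J \right)} = J^{2} - 4 J$
$y{\left(D,E \right)} = D \left(-3 + D\right)$
$j{\left(d,Z \right)} = 5 + Z$ ($j{\left(d,Z \right)} = Z + 5 = 5 + Z$)
$j{\left(10,I{\left(4 \right)} \right)} - 137 y{\left(13,-6 \right)} = \left(5 + 4 \left(-4 + 4\right)\right) - 137 \cdot 13 \left(-3 + 13\right) = \left(5 + 4 \cdot 0\right) - 137 \cdot 13 \cdot 10 = \left(5 + 0\right) - 17810 = 5 - 17810 = -17805$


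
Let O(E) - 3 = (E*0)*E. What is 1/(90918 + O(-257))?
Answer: 1/90921 ≈ 1.0999e-5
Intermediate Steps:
O(E) = 3 (O(E) = 3 + (E*0)*E = 3 + 0*E = 3 + 0 = 3)
1/(90918 + O(-257)) = 1/(90918 + 3) = 1/90921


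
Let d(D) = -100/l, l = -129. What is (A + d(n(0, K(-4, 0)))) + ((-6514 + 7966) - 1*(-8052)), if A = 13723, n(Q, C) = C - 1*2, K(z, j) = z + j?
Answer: 2996383/129 ≈ 23228.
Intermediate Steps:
K(z, j) = j + z
n(Q, C) = -2 + C (n(Q, C) = C - 2 = -2 + C)
d(D) = 100/129 (d(D) = -100/(-129) = -100*(-1/129) = 100/129)
(A + d(n(0, K(-4, 0)))) + ((-6514 + 7966) - 1*(-8052)) = (13723 + 100/129) + ((-6514 + 7966) - 1*(-8052)) = 1770367/129 + (1452 + 8052) = 1770367/129 + 9504 = 2996383/129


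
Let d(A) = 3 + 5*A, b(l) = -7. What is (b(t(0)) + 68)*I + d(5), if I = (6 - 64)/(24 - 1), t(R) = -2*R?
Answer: -2894/23 ≈ -125.83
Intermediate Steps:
I = -58/23 ≈ -2.5217
(b(t(0)) + 68)*I + d(5) = (-7 + 68)*(-58/23) + (3 + 5*5) = 61*(-58/23) + (3 + 25) = -3538/23 + 28 = -2894/23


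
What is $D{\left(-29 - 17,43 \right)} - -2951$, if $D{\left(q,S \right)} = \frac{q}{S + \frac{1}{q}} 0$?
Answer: $2951$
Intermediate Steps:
$D{\left(q,S \right)} = 0$ ($D{\left(q,S \right)} = \frac{q}{S + \frac{1}{q}} 0 = 0$)
$D{\left(-29 - 17,43 \right)} - -2951 = 0 - -2951 = 0 + 2951 = 2951$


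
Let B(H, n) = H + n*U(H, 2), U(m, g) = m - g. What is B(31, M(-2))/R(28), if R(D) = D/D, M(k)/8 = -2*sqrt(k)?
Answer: 31 - 464*I*sqrt(2) ≈ 31.0 - 656.2*I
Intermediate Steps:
M(k) = -16*sqrt(k) (M(k) = 8*(-2*sqrt(k)) = -16*sqrt(k))
R(D) = 1
B(H, n) = H + n*(-2 + H) (B(H, n) = H + n*(H - 1*2) = H + n*(H - 2) = H + n*(-2 + H))
B(31, M(-2))/R(28) = (31 + (-16*I*sqrt(2))*(-2 + 31))/1 = (31 - 16*I*sqrt(2)*29)*1 = (31 - 464*I*sqrt(2))*1 = 31 - 464*I*sqrt(2)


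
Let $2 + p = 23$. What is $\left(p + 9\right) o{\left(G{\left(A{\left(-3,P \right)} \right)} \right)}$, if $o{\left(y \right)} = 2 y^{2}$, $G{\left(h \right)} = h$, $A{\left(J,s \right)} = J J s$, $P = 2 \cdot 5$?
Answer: $486000$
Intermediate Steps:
$P = 10$
$p = 21$ ($p = -2 + 23 = 21$)
$A{\left(J,s \right)} = s J^{2}$ ($A{\left(J,s \right)} = J^{2} s = s J^{2}$)
$\left(p + 9\right) o{\left(G{\left(A{\left(-3,P \right)} \right)} \right)} = \left(21 + 9\right) 2 \left(10 \left(-3\right)^{2}\right)^{2} = 30 \cdot 2 \left(10 \cdot 9\right)^{2} = 30 \cdot 2 \cdot 90^{2} = 30 \cdot 2 \cdot 8100 = 30 \cdot 16200 = 486000$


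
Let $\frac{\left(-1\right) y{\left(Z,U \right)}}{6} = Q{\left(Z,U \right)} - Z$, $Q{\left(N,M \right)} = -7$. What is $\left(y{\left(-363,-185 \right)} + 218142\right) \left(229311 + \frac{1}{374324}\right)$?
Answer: $\frac{9270611472452295}{187162} \approx 4.9533 \cdot 10^{10}$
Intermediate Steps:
$y{\left(Z,U \right)} = 42 + 6 Z$ ($y{\left(Z,U \right)} = - 6 \left(-7 - Z\right) = 42 + 6 Z$)
$\left(y{\left(-363,-185 \right)} + 218142\right) \left(229311 + \frac{1}{374324}\right) = \left(\left(42 + 6 \left(-363\right)\right) + 218142\right) \left(229311 + \frac{1}{374324}\right) = \left(\left(42 - 2178\right) + 218142\right) \left(229311 + \frac{1}{374324}\right) = \left(-2136 + 218142\right) \frac{85836610765}{374324} = 216006 \cdot \frac{85836610765}{374324} = \frac{9270611472452295}{187162}$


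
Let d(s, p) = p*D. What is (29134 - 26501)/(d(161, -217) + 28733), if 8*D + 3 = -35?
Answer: 10532/119055 ≈ 0.088463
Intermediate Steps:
D = -19/4 (D = -3/8 + (1/8)*(-35) = -3/8 - 35/8 = -19/4 ≈ -4.7500)
d(s, p) = -19*p/4 (d(s, p) = p*(-19/4) = -19*p/4)
(29134 - 26501)/(d(161, -217) + 28733) = (29134 - 26501)/(-19/4*(-217) + 28733) = 2633/(4123/4 + 28733) = 2633/(119055/4) = 2633*(4/119055) = 10532/119055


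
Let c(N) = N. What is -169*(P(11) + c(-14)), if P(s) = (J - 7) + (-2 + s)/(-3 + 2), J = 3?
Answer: 4563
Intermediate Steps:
P(s) = -2 - s (P(s) = (3 - 7) + (-2 + s)/(-3 + 2) = -4 + (-2 + s)/(-1) = -4 + (-2 + s)*(-1) = -4 + (2 - s) = -2 - s)
-169*(P(11) + c(-14)) = -169*((-2 - 1*11) - 14) = -169*((-2 - 11) - 14) = -169*(-13 - 14) = -169*(-27) = 4563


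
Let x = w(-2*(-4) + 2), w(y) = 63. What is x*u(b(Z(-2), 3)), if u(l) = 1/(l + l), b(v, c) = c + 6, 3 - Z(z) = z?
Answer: 7/2 ≈ 3.5000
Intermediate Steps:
Z(z) = 3 - z
b(v, c) = 6 + c
u(l) = 1/(2*l)
x = 63
x*u(b(Z(-2), 3)) = 63*(1/(2*(6 + 3))) = 63*((1/2)/9) = 63*((1/2)*(1/9)) = 63*(1/18) = 7/2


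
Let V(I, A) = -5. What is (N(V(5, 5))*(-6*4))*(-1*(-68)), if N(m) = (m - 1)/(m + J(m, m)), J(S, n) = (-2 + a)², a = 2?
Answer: -9792/5 ≈ -1958.4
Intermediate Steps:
J(S, n) = 0 (J(S, n) = (-2 + 2)² = 0² = 0)
N(m) = (-1 + m)/m (N(m) = (m - 1)/(m + 0) = (-1 + m)/m)
(N(V(5, 5))*(-6*4))*(-1*(-68)) = (((-1 - 5)/(-5))*(-6*4))*(-1*(-68)) = (-⅕*(-6)*(-24))*68 = ((6/5)*(-24))*68 = -144/5*68 = -9792/5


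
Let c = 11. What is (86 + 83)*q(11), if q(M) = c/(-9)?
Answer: -1859/9 ≈ -206.56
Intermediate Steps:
q(M) = -11/9 (q(M) = 11/(-9) = 11*(-⅑) = -11/9)
(86 + 83)*q(11) = (86 + 83)*(-11/9) = 169*(-11/9) = -1859/9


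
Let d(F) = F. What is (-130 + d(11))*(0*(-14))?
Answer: 0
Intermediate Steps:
(-130 + d(11))*(0*(-14)) = (-130 + 11)*(0*(-14)) = -119*0 = 0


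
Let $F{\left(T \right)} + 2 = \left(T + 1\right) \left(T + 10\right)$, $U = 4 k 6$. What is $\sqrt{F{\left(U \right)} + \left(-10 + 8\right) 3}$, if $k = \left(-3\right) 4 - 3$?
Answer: $\sqrt{125642} \approx 354.46$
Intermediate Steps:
$k = -15$ ($k = -12 - 3 = -15$)
$U = -360$ ($U = 4 \left(-15\right) 6 = \left(-60\right) 6 = -360$)
$F{\left(T \right)} = -2 + \left(1 + T\right) \left(10 + T\right)$ ($F{\left(T \right)} = -2 + \left(T + 1\right) \left(T + 10\right) = -2 + \left(1 + T\right) \left(10 + T\right)$)
$\sqrt{F{\left(U \right)} + \left(-10 + 8\right) 3} = \sqrt{\left(8 + \left(-360\right)^{2} + 11 \left(-360\right)\right) + \left(-10 + 8\right) 3} = \sqrt{\left(8 + 129600 - 3960\right) - 6} = \sqrt{125648 - 6} = \sqrt{125642}$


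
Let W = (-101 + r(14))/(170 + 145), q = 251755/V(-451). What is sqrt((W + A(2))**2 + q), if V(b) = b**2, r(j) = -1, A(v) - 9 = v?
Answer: 2*sqrt(64594408729)/47355 ≈ 10.734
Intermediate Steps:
A(v) = 9 + v
q = 251755/203401 (q = 251755/((-451)**2) = 251755/203401 ≈ 1.2377)
W = -34/105 (W = (-101 - 1)/(170 + 145) = -102/315 = -102*1/315 = -34/105 ≈ -0.32381)
sqrt((W + A(2))**2 + q) = sqrt((-34/105 + (9 + 2))**2 + 251755/203401) = sqrt((-34/105 + 11)**2 + 251755/203401) = sqrt((1121/105)**2 + 251755/203401) = sqrt(1256641/11025 + 251755/203401) = sqrt(258377634916/2242496025) = 2*sqrt(64594408729)/47355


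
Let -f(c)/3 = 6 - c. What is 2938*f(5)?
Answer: -8814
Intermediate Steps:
f(c) = -18 + 3*c (f(c) = -3*(6 - c) = -18 + 3*c)
2938*f(5) = 2938*(-18 + 3*5) = 2938*(-18 + 15) = 2938*(-3) = -8814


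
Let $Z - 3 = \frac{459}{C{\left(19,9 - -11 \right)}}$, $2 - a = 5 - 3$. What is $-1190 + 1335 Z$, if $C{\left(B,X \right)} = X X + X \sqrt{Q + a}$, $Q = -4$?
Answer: $\frac{1750025}{404} - \frac{122553 i}{808} \approx 4331.7 - 151.67 i$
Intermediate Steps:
$a = 0$ ($a = 2 - \left(5 - 3\right) = 2 - 2 = 0$)
$C{\left(B,X \right)} = X^{2} + 2 i X$ ($C{\left(B,X \right)} = X X + X \sqrt{-4 + 0} = X^{2} + X \sqrt{-4} = X^{2} + X 2 i = X^{2} + 2 i X$)
$Z = 3 + \frac{459 \left(400 - 40 i\right)}{161600}$ ($Z = 3 + \frac{459}{\left(9 - -11\right) \left(\left(9 - -11\right) + 2 i\right)} = 3 + \frac{459}{\left(9 + 11\right) \left(\left(9 + 11\right) + 2 i\right)} = 3 + \frac{459}{20 \left(20 + 2 i\right)} = 3 + \frac{459}{400 + 40 i} = 3 + 459 \frac{400 - 40 i}{161600} = 3 + \frac{459 \left(400 - 40 i\right)}{161600} \approx 4.1361 - 0.11361 i$)
$-1190 + 1335 Z = -1190 + 1335 \left(\frac{1671}{404} - \frac{459 i}{4040}\right) = -1190 + \left(\frac{2230785}{404} - \frac{122553 i}{808}\right) = \frac{1750025}{404} - \frac{122553 i}{808}$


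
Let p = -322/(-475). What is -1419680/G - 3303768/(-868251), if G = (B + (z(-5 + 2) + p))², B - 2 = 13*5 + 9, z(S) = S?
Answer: -91355885833948696/354475050034753 ≈ -257.72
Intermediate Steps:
p = 322/475 (p = -322*(-1/475) = 322/475 ≈ 0.67789)
B = 76 (B = 2 + (13*5 + 9) = 2 + (65 + 9) = 2 + 74 = 76)
G = 1224790009/225625 (G = (76 + ((-5 + 2) + 322/475))² = (76 + (-3 + 322/475))² = (76 - 1103/475)² = (34997/475)² = 1224790009/225625 ≈ 5428.4)
-1419680/G - 3303768/(-868251) = -1419680/1224790009/225625 - 3303768/(-868251) = -1419680*225625/1224790009 - 3303768*(-1/868251) = -320315300000/1224790009 + 1101256/289417 = -91355885833948696/354475050034753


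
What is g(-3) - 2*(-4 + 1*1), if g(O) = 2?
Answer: 8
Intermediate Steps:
g(-3) - 2*(-4 + 1*1) = 2 - 2*(-4 + 1*1) = 2 - 2*(-4 + 1) = 2 - 2*(-3) = 2 + 6 = 8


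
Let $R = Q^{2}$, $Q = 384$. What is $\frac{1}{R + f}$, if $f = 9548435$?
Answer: $\frac{1}{9695891} \approx 1.0314 \cdot 10^{-7}$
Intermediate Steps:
$R = 147456$ ($R = 384^{2} = 147456$)
$\frac{1}{R + f} = \frac{1}{147456 + 9548435} = \frac{1}{9695891}$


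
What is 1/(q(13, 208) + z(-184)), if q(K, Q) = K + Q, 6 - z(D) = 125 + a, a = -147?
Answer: 1/249 ≈ 0.0040161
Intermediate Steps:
z(D) = 28 (z(D) = 6 - (125 - 147) = 6 - 1*(-22) = 6 + 22 = 28)
1/(q(13, 208) + z(-184)) = 1/((13 + 208) + 28) = 1/(221 + 28) = 1/249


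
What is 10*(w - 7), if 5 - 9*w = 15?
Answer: -730/9 ≈ -81.111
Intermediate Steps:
w = -10/9 (w = 5/9 - ⅑*15 = 5/9 - 5/3 = -10/9 ≈ -1.1111)
10*(w - 7) = 10*(-10/9 - 7) = 10*(-73/9) = -730/9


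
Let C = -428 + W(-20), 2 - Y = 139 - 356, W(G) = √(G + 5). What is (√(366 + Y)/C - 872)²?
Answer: (373216 + 3*√65 - 872*I*√15)²/(428 - I*√15)² ≈ 7.6048e+5 + 0.89182*I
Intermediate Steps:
W(G) = √(5 + G)
Y = 219 (Y = 2 - (139 - 356) = 2 - 1*(-217) = 2 + 217 = 219)
C = -428 + I*√15 (C = -428 + √(5 - 20) = -428 + √(-15) = -428 + I*√15 ≈ -428.0 + 3.873*I)
(√(366 + Y)/C - 872)² = (√(366 + 219)/(-428 + I*√15) - 872)² = (√585/(-428 + I*√15) - 872)² = ((3*√65)/(-428 + I*√15) - 872)² = (3*√65/(-428 + I*√15) - 872)² = (-872 + 3*√65/(-428 + I*√15))²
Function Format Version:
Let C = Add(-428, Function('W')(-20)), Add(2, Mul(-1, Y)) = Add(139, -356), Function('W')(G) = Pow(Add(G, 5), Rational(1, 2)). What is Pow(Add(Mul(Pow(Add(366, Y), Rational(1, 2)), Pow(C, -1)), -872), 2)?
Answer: Mul(Pow(Add(428, Mul(-1, I, Pow(15, Rational(1, 2)))), -2), Pow(Add(373216, Mul(3, Pow(65, Rational(1, 2))), Mul(-872, I, Pow(15, Rational(1, 2)))), 2)) ≈ Add(7.6048e+5, Mul(0.89182, I))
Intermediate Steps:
Function('W')(G) = Pow(Add(5, G), Rational(1, 2))
Y = 219 (Y = Add(2, Mul(-1, Add(139, -356))) = Add(2, Mul(-1, -217)) = Add(2, 217) = 219)
C = Add(-428, Mul(I, Pow(15, Rational(1, 2)))) (C = Add(-428, Pow(Add(5, -20), Rational(1, 2))) = Add(-428, Pow(-15, Rational(1, 2))) = Add(-428, Mul(I, Pow(15, Rational(1, 2)))) ≈ Add(-428.00, Mul(3.8730, I)))
Pow(Add(Mul(Pow(Add(366, Y), Rational(1, 2)), Pow(C, -1)), -872), 2) = Pow(Add(Mul(Pow(Add(366, 219), Rational(1, 2)), Pow(Add(-428, Mul(I, Pow(15, Rational(1, 2)))), -1)), -872), 2) = Pow(Add(Mul(Pow(585, Rational(1, 2)), Pow(Add(-428, Mul(I, Pow(15, Rational(1, 2)))), -1)), -872), 2) = Pow(Add(Mul(Mul(3, Pow(65, Rational(1, 2))), Pow(Add(-428, Mul(I, Pow(15, Rational(1, 2)))), -1)), -872), 2) = Pow(Add(Mul(3, Pow(65, Rational(1, 2)), Pow(Add(-428, Mul(I, Pow(15, Rational(1, 2)))), -1)), -872), 2) = Pow(Add(-872, Mul(3, Pow(65, Rational(1, 2)), Pow(Add(-428, Mul(I, Pow(15, Rational(1, 2)))), -1))), 2)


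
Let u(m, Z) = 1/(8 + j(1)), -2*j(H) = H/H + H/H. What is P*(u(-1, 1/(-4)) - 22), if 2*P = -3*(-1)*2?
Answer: -459/7 ≈ -65.571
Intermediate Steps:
j(H) = -1 (j(H) = -(H/H + H/H)/2 = -(1 + 1)/2 = -1/2*2 = -1)
P = 3 (P = (-3*(-1)*2)/2 = (3*2)/2 = (1/2)*6 = 3)
u(m, Z) = 1/7 (u(m, Z) = 1/(8 - 1) = 1/7)
P*(u(-1, 1/(-4)) - 22) = 3*(1/7 - 22) = 3*(-153/7) = -459/7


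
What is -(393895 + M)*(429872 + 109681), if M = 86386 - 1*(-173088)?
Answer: -352527204057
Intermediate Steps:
M = 259474 (M = 86386 + 173088 = 259474)
-(393895 + M)*(429872 + 109681) = -(393895 + 259474)*(429872 + 109681) = -653369*539553 = -1*352527204057 = -352527204057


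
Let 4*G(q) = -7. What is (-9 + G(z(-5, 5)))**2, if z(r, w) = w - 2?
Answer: 1849/16 ≈ 115.56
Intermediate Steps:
z(r, w) = -2 + w
G(q) = -7/4 (G(q) = (1/4)*(-7) = -7/4)
(-9 + G(z(-5, 5)))**2 = (-9 - 7/4)**2 = (-43/4)**2 = 1849/16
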